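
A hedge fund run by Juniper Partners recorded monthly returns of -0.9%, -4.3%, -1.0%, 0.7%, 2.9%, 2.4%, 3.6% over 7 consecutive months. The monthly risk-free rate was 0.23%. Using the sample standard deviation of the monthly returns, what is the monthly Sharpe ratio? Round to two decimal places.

r̄ = (-0.9 − 4.3 − 1 + 0.7 + 2.9 + 2.4 + 3.6) / 7 = 0.4857%
Σ(r − r̄)² = (-0.9 − 0.4857)² + (-4.3 − 0.4857)² + (-1 − 0.4857)² + … = 46.2686
sample σ = √(46.2686 / 6) = √7.7114 = 2.7769%
Sharpe = (r̄ − rf) / σ = (0.4857 − 0.23) / 2.7769 = 0.2557 / 2.7769 = 0.0921

0.09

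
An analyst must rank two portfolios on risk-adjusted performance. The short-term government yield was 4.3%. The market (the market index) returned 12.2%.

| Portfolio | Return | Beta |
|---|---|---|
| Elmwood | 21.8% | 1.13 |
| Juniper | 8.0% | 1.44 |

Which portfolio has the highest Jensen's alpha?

Elmwood: α = 21.8% − [4.3% + 1.13 × (12.2% − 4.3%)] = 8.573
Juniper: α = 8.0% − [4.3% + 1.44 × (12.2% − 4.3%)] = -7.676
Highest: Elmwood (8.573).

Elmwood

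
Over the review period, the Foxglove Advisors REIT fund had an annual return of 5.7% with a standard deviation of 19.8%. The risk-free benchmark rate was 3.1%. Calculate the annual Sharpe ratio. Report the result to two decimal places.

Sharpe = (Rp − Rf) / σp = (5.7% − 3.1%) / 19.8% = 2.60% / 19.8% = 0.1313

0.13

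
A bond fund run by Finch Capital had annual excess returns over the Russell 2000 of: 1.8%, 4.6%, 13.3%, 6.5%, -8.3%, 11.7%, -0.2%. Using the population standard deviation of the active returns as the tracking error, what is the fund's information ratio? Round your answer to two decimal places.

0.62

μ = (1.8 + 4.6 + 13.3 + 6.5 − 8.3 + 11.7 − 0.2) / 7 = 29.40 / 7 = 4.2000%
Σ(r − μ)² = (1.8 − 4.2000)² + (4.6 − 4.2000)² + (13.3 − 4.2000)² + … = 325.8800
σ = √[325.8800 / 7] = 6.8231%
IR = μ / tracking error = 4.2000 / 6.8231 = 0.6156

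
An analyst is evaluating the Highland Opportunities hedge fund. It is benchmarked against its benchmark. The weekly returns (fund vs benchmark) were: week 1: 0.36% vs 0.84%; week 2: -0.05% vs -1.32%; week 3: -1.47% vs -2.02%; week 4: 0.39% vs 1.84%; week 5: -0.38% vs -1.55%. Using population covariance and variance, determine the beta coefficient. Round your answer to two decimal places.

0.36

r̄p = -0.2300%,  r̄m = -0.4420%
Cov = Σ(rp − r̄p)(rm − r̄m) / 5 = 0.8272
Var(rm) = Σ(rm − r̄m)² / 5 = 2.2679
β = Cov / Var = 0.8272 / 2.2679 = 0.3647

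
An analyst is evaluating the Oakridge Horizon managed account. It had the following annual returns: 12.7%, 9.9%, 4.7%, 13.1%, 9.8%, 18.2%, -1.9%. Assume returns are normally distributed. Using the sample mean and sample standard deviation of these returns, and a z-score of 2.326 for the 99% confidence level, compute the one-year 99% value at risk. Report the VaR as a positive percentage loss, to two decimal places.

5.58

Mean return μ = 66.50 / 7 = 9.5000%
Σ(r − μ)² = (12.7 − 9.5000)² + (9.9 − 9.5000)² + (4.7 − 9.5000)² + … = 252.1400
σ = √[252.1400 / 6] = 6.4825%
VaR = −(μ − z·σ) = −(9.5000 − 2.326 × 6.4825) = −(-5.5783) = 5.5783%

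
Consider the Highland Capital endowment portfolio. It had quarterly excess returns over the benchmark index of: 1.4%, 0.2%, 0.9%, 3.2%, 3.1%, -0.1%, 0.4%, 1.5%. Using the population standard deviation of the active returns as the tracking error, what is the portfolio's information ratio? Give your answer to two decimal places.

1.13

Mean return r̄ = 10.60 / 8 = 1.3250%
Σ(r − r̄)² = 11.0350; population σ = √(11.0350/8) = 1.1745%
IR = r̄ / tracking error = 1.3250 / 1.1745 = 1.1281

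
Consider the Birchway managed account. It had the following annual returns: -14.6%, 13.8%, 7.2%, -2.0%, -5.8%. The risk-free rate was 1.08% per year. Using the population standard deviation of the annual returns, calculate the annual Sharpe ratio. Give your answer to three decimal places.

μ = (-14.6 + 13.8 + 7.2 − 2 − 5.8) / 5 = -1.40 / 5 = -0.2800%
Σ(r − μ)² = (-14.6 − (-0.2800))² + (13.8 − (-0.2800))² + (7.2 − (-0.2800))² + … = 492.6880
σ = √[492.6880 / 5] = 9.9266%
Sharpe = (μ − rf) / σ = (-0.2800 − 1.08) / 9.9266 = -1.3600 / 9.9266 = -0.1370

-0.137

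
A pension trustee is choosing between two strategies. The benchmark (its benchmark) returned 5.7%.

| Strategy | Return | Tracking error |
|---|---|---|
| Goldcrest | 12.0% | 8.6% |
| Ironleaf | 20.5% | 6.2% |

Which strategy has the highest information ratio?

Ironleaf

Goldcrest: IR = (12.0% − 5.7%) / 8.6% = 0.733
Ironleaf: IR = (20.5% − 5.7%) / 6.2% = 2.387
Highest: Ironleaf (2.387).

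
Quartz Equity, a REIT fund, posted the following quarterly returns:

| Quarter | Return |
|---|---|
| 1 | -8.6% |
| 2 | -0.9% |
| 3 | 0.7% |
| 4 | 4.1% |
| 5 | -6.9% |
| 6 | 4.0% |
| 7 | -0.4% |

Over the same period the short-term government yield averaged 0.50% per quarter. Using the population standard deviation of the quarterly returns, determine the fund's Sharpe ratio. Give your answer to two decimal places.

r̄ = (-8.6 − 0.9 + 0.7 + 4.1 − 6.9 + 4 − 0.4) / 7 = -1.1429%
Σ(r − r̄)² = (-8.6 − (-1.1429))² + (-0.9 − (-1.1429))² + (0.7 − (-1.1429))² + … = 146.6971
population σ = √(146.6971 / 7) = √20.9567 = 4.5778%
Sharpe = (r̄ − rf) / σ = (-1.1429 − 0.5) / 4.5778 = -1.6429 / 4.5778 = -0.3589

-0.36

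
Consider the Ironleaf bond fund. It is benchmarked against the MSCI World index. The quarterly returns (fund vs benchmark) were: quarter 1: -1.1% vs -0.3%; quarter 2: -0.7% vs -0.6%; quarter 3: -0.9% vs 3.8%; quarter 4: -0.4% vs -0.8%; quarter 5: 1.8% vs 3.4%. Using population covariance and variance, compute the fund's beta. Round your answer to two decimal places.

0.25

r̄p = -0.2600%,  r̄m = 1.1000%
Cov = Σ(rp − r̄p)(rm − r̄m) / 5 = 1.0400
Var(rm) = Σ(rm − r̄m)² / 5 = 4.2080
β = Cov / Var = 1.0400 / 4.2080 = 0.2471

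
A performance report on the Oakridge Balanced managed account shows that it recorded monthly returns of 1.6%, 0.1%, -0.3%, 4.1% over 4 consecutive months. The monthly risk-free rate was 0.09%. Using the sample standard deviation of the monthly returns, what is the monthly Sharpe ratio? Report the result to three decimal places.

μ = (1.6 + 0.1 − 0.3 + 4.1) / 4 = 5.50 / 4 = 1.3750%
Σ(r − μ)² = 11.9075; sample σ = √(11.9075/3) = 1.9923%
Sharpe = (μ − rf) / σ = (1.3750 − 0.09) / 1.9923 = 1.2850 / 1.9923 = 0.6450

0.645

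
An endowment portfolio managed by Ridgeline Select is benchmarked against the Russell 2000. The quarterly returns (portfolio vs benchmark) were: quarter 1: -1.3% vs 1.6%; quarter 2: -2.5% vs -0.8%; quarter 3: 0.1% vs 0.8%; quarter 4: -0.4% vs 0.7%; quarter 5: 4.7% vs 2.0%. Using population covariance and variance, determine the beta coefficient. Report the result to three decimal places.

r̄p = 0.1200%,  r̄m = 0.8600%
Cov = Σ(rp − r̄p)(rm − r̄m) / 5 = 1.7208
Var(rm) = Σ(rm − r̄m)² / 5 = 0.9264
β = Cov / Var = 1.7208 / 0.9264 = 1.8575

1.858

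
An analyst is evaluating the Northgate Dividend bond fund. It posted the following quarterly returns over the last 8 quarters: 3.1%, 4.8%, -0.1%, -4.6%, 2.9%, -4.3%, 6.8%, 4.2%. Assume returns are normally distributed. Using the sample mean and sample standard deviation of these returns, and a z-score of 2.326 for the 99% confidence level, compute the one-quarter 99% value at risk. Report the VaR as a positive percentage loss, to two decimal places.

μ = (3.1 + 4.8 − 0.1 − 4.6 + 2.9 − 4.3 + 6.8 + 4.2) / 8 = 1.6000%
Σ(r − μ)² = 124.1200; sample σ = √(124.1200/7) = 4.2109%
VaR = −(μ − z·σ) = −(1.6000 − 2.326 × 4.2109) = −(-8.1946) = 8.1946%

8.19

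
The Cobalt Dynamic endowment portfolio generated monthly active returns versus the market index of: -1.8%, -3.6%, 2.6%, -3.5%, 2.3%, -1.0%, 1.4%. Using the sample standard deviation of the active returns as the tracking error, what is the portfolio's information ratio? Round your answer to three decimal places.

-0.195

μ = (-1.8 − 3.6 + 2.6 − 3.5 + 2.3 − 1 + 1.4) / 7 = -0.5143%
Σ(r − μ)² = (-1.8 − (-0.5143))² + (-3.6 − (-0.5143))² + … = 41.6086
sample σ = √(41.6086 / 6) = √6.9348 = 2.6334%
IR = μ / tracking error = -0.5143 / 2.6334 = -0.1953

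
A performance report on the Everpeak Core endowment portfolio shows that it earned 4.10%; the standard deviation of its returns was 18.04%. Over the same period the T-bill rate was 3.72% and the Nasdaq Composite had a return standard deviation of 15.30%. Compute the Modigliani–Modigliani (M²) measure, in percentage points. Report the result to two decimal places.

Sharpe = (Rp − Rf) / σp = (4.10% − 3.72%) / 18.04% = 0.0211
M² = Rf + Sharpe × σm = 3.72% + 0.0211 × 15.30% = 4.0428%

4.04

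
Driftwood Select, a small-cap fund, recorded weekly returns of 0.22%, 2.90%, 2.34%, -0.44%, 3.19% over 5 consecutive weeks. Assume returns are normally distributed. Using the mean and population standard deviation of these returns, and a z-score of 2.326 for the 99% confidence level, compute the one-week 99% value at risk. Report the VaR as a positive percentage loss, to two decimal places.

Mean return r̄ = 8.210 / 5 = 1.6420%
Σ(r − r̄)² = 10.8229; population σ = √(10.8229/5) = 1.4713%
VaR = −(r̄ − z·σ) = −(1.6420 − 2.326 × 1.4713) = −(-1.7802) = 1.7802%

1.78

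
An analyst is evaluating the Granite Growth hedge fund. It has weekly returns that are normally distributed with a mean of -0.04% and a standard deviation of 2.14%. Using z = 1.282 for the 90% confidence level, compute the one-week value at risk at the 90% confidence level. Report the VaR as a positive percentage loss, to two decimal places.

2.78

VaR (as % loss) = −(μ − z·σ) = −(-0.04% − 1.282 × 2.14%) = −(-2.78348%) = 2.78348%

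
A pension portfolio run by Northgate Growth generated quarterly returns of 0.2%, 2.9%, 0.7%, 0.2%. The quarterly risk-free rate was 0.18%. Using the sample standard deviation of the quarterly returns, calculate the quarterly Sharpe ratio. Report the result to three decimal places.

0.636

Mean return r̄ = 4.00 / 4 = 1.0000%
Sample std dev = √[4.9800 / 3] = 1.2884%
Sharpe = (r̄ − rf) / σ = (1.0000 − 0.18) / 1.2884 = 0.8200 / 1.2884 = 0.6364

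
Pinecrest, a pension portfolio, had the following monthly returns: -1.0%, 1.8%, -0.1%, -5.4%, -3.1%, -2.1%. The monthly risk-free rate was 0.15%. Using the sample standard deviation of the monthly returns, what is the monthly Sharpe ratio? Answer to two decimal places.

-0.72

Mean return μ = -9.90 / 6 = -1.6500%
Σ(r − μ)² = (-1 − (-1.6500))² + (1.8 − (-1.6500))² + … = 31.0950
σ = √[31.0950 / 5] = 2.4938%
Sharpe = (μ − rf) / σ = (-1.6500 − 0.15) / 2.4938 = -1.8000 / 2.4938 = -0.7218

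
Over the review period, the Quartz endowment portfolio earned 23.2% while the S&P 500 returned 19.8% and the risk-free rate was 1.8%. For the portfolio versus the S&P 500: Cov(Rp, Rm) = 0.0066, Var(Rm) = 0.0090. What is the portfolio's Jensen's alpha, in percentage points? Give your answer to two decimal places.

β = Cov / Var = 0.0066 / 0.0090 = 0.7333
E[R] = Rf + β(Rm − Rf) = 1.8% + 0.7333 × (19.8% − 1.8%) = 14.9994%
α = Rp − E[R] = 23.2% − 14.9994% = 8.2006

8.20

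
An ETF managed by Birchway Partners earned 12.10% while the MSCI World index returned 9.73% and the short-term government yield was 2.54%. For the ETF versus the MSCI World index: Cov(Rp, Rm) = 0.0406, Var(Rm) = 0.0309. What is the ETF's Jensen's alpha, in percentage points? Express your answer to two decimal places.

β = Cov / Var = 0.0406 / 0.0309 = 1.3139
E[R] = Rf + β(Rm − Rf) = 2.54% + 1.3139 × (9.73% − 2.54%) = 11.9869%
α = Rp − E[R] = 12.10% − 11.9869% = 0.1131

0.11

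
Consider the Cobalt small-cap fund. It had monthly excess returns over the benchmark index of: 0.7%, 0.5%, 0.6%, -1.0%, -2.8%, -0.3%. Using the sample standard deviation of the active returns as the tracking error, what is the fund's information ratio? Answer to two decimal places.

-0.28

r̄ = (0.7 + 0.5 + 0.6 − 1 − 2.8 − 0.3) / 6 = -0.3833%
Σ(r − r̄)² = (0.7 − (-0.3833))² + (0.5 − (-0.3833))² + (0.6 − (-0.3833))² + … = 9.1483
σ = √[9.1483 / 5] = 1.3526%
IR = r̄ / tracking error = -0.3833 / 1.3526 = -0.2834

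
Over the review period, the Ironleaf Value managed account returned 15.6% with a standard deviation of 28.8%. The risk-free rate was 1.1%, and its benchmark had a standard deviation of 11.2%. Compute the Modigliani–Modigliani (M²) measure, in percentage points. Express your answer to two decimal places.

6.74

Sharpe = (Rp − Rf) / σp = (15.6% − 1.1%) / 28.8% = 0.5035
M² = Rf + Sharpe × σm = 1.1% + 0.5035 × 11.2% = 6.7392%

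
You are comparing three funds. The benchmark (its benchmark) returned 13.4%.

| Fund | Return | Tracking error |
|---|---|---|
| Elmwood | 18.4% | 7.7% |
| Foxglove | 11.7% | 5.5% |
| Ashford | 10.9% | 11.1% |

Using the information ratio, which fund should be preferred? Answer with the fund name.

Elmwood

Elmwood: IR = (18.4% − 13.4%) / 7.7% = 0.649
Foxglove: IR = (11.7% − 13.4%) / 5.5% = -0.309
Ashford: IR = (10.9% − 13.4%) / 11.1% = -0.225
Highest: Elmwood (0.649).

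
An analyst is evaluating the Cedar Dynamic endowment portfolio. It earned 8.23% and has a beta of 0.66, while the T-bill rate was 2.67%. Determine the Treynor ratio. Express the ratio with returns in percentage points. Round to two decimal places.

Treynor = (Rp − Rf) / β = (8.23% − 2.67%) / 0.66 = 5.56 / 0.66 = 8.4242

8.42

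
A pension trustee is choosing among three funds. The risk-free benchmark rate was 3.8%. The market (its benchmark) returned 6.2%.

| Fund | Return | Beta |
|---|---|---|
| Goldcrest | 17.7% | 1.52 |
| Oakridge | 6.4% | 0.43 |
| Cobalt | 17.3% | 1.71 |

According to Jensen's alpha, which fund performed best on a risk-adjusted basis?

Goldcrest

Goldcrest: α = 17.7% − [3.8% + 1.52 × (6.2% − 3.8%)] = 10.252
Oakridge: α = 6.4% − [3.8% + 0.43 × (6.2% − 3.8%)] = 1.568
Cobalt: α = 17.3% − [3.8% + 1.71 × (6.2% − 3.8%)] = 9.396
Highest: Goldcrest (10.252).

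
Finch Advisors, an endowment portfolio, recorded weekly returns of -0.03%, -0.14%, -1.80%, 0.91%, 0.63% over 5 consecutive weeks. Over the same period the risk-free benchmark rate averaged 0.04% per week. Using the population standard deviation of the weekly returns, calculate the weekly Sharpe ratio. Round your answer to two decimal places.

-0.13

μ = (-0.03 − 0.14 − 1.8 + 0.91 + 0.63) / 5 = -0.430 / 5 = -0.0860%
Population std dev = √[4.4485 / 5] = 0.9432%
Sharpe = (μ − rf) / σ = (-0.0860 − 0.04) / 0.9432 = -0.1260 / 0.9432 = -0.1336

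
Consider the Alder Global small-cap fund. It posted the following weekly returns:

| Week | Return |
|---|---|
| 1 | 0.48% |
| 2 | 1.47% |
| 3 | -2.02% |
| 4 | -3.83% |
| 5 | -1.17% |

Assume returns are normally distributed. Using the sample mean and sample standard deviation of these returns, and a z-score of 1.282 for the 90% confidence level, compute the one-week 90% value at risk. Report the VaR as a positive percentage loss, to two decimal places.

Mean return r̄ = -5.070 / 5 = -1.0140%
Sample std dev = √[17.3685 / 4] = 2.0838%
VaR = −(r̄ − z·σ) = −(-1.0140 − 1.282 × 2.0838) = −(-3.6854) = 3.6854%

3.69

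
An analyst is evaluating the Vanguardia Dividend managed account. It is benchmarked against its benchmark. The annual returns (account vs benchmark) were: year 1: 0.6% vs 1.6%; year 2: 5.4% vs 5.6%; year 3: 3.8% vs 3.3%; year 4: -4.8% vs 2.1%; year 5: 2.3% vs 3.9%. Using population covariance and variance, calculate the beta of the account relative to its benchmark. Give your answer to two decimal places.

r̄p = 1.4600%,  r̄m = 3.3000%
Cov = Σ(rp − r̄p)(rm − r̄m) / 5 = 3.7080
Var(rm) = Σ(rm − r̄m)² / 5 = 1.9960
β = Cov / Var = 3.7080 / 1.9960 = 1.8577

1.86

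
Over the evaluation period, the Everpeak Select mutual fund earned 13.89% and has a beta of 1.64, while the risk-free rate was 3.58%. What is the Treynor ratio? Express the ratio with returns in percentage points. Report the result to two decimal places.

Treynor = (Rp − Rf) / β = (13.89% − 3.58%) / 1.64 = 10.31 / 1.64 = 6.2866

6.29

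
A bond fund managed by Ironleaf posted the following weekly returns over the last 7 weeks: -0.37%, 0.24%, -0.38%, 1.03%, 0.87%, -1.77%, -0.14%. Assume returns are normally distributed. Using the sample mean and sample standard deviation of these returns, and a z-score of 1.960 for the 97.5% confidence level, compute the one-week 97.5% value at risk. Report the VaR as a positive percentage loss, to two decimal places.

1.91

μ = (-0.37 + 0.24 − 0.38 + 1.03 + 0.87 − 1.77 − 0.14) / 7 = -0.520 / 7 = -0.0743%
Σ(r − μ)² = (-0.37 − (-0.0743))² + (0.24 − (-0.0743))² + (-0.38 − (-0.0743))² + … = 5.2706
σ = √[5.2706 / 6] = 0.9372%
VaR = −(μ − z·σ) = −(-0.0743 − 1.960 × 0.9372) = −(-1.9112) = 1.9112%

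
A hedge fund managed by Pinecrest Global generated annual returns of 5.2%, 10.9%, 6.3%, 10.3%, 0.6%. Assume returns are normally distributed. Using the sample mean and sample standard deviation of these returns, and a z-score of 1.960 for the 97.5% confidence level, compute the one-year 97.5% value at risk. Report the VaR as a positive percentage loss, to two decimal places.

r̄ = (5.2 + 10.9 + 6.3 + 10.3 + 0.6) / 5 = 6.6600%
Σ(r − r̄)² = (5.2 − 6.6600)² + (10.9 − 6.6600)² + … = 70.2120
σ = √[70.2120 / 4] = 4.1896%
VaR = −(r̄ − z·σ) = −(6.6600 − 1.960 × 4.1896) = −(-1.5516) = 1.5516%

1.55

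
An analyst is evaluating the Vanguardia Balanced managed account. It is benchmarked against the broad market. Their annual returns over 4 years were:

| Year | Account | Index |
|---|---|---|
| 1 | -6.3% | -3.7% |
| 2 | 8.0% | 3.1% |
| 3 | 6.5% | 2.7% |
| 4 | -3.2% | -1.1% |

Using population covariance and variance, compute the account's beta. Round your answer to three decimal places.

2.153

r̄p = 1.2500%,  r̄m = 0.2500%
Cov = Σ(rp − r̄p)(rm − r̄m) / 4 = 16.9825
Var(rm) = Σ(rm − r̄m)² / 4 = 7.8875
β = Cov / Var = 16.9825 / 7.8875 = 2.1531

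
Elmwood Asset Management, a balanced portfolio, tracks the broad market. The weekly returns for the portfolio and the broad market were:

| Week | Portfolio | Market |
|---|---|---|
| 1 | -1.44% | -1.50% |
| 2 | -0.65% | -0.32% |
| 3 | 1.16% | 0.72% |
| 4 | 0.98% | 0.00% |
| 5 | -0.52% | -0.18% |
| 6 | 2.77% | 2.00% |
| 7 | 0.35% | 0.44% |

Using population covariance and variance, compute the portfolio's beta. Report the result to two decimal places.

1.24

r̄p = 0.3786%,  r̄m = 0.1657%
Cov = Σ(rp − r̄p)(rm − r̄m) / 7 = 1.2217
Var(rm) = Σ(rm − r̄m)² / 7 = 0.9864
β = Cov / Var = 1.2217 / 0.9864 = 1.2385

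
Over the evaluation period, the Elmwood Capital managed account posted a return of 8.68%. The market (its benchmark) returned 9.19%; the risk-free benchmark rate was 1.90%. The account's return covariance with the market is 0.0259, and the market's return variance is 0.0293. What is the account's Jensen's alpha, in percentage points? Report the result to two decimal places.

β = Cov / Var = 0.0259 / 0.0293 = 0.8840
E[R] = Rf + β(Rm − Rf) = 1.90% + 0.8840 × (9.19% − 1.90%) = 8.3444%
α = Rp − E[R] = 8.68% − 8.3444% = 0.3356

0.34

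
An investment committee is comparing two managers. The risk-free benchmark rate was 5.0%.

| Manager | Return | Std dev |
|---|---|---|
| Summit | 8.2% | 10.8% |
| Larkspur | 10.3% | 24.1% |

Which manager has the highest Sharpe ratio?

Summit

Summit: Sharpe ratio = (8.2% − 5.0%) / 10.8% = 0.296
Larkspur: Sharpe ratio = (10.3% − 5.0%) / 24.1% = 0.220
Highest: Summit (0.296).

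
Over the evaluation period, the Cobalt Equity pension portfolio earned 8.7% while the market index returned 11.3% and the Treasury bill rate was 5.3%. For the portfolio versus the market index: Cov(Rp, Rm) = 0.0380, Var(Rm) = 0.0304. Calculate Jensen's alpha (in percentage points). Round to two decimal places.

β = Cov / Var = 0.0380 / 0.0304 = 1.2500
E[R] = Rf + β(Rm − Rf) = 5.3% + 1.2500 × (11.3% − 5.3%) = 12.8000%
α = Rp − E[R] = 8.7% − 12.8000% = -4.1000

-4.10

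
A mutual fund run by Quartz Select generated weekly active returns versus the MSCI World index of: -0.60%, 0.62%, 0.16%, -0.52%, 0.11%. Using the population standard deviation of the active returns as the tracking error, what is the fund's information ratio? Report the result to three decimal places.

μ = (-0.6 + 0.62 + 0.16 − 0.52 + 0.11) / 5 = -0.0460%
Σ(r − μ)² = (-0.6 − (-0.0460))² + (0.62 − (-0.0460))² + (0.16 − (-0.0460))² + … = 1.0419
σ = √[1.0419 / 5] = 0.4565%
IR = μ / tracking error = -0.0460 / 0.4565 = -0.1008

-0.101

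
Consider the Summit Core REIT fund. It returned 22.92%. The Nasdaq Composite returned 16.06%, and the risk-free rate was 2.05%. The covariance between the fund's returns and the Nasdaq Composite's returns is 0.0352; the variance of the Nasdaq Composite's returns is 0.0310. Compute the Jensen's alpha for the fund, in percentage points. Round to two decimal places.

4.96

β = Cov / Var = 0.0352 / 0.0310 = 1.1355
E[R] = Rf + β(Rm − Rf) = 2.05% + 1.1355 × (16.06% − 2.05%) = 17.9584%
α = Rp − E[R] = 22.92% − 17.9584% = 4.9616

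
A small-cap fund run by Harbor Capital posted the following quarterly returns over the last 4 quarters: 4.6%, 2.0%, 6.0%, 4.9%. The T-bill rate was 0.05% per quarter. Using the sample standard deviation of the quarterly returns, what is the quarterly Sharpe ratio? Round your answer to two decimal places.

2.55

μ = (4.6 + 2 + 6 + 4.9) / 4 = 4.3750%
Σ(r − μ)² = (4.6 − 4.3750)² + (2 − 4.3750)² + (6 − 4.3750)² + … = 8.6075
σ = √[8.6075 / 3] = 1.6939%
Sharpe = (μ − rf) / σ = (4.3750 − 0.05) / 1.6939 = 4.3250 / 1.6939 = 2.5533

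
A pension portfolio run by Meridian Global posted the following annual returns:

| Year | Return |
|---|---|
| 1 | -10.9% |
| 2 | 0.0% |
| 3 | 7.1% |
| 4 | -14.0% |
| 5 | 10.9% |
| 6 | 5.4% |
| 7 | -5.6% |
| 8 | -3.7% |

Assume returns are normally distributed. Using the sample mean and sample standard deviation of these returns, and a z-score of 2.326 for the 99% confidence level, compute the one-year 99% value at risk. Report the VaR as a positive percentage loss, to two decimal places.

21.85

Mean return r̄ = -10.80 / 8 = -1.3500%
Σ(r − r̄)² = (-10.9 − (-1.3500))² + (0 − (-1.3500))² + … = 543.6600
σ = √[543.6600 / 7] = 8.8128%
VaR = −(r̄ − z·σ) = −(-1.3500 − 2.326 × 8.8128) = −(-21.8486) = 21.8486%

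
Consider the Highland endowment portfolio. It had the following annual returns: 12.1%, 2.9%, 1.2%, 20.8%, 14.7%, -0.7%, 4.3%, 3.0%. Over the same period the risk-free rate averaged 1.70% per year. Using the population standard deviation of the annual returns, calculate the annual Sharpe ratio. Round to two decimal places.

0.78

r̄ = (12.1 + 2.9 + 1.2 + 20.8 + 14.7 − 0.7 + 4.3 + 3) / 8 = 58.30 / 8 = 7.2875%
Σ(r − r̄)² = 408.1088; population σ = √(408.1088/8) = 7.1424%
Sharpe = (r̄ − rf) / σ = (7.2875 − 1.7) / 7.1424 = 5.5875 / 7.1424 = 0.7823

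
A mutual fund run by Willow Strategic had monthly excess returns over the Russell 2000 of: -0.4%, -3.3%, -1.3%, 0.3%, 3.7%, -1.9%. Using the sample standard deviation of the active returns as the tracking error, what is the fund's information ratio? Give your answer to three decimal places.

Mean return r̄ = -2.90 / 6 = -0.4833%
Σ(r − r̄)² = 28.7283; sample σ = √(28.7283/5) = 2.3970%
IR = r̄ / tracking error = -0.4833 / 2.3970 = -0.2016

-0.202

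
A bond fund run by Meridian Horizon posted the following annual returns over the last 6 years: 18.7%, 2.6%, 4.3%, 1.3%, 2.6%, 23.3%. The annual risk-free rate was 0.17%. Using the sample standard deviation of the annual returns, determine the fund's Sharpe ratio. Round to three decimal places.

0.898

r̄ = (18.7 + 2.6 + 4.3 + 1.3 + 2.6 + 23.3) / 6 = 8.8000%
Sample σ = √[Σ(r − r̄)² / 5] = √[461.6400 / 5] = √92.3280 = 9.6087%
Sharpe = (r̄ − rf) / σ = (8.8000 − 0.17) / 9.6087 = 8.6300 / 9.6087 = 0.8981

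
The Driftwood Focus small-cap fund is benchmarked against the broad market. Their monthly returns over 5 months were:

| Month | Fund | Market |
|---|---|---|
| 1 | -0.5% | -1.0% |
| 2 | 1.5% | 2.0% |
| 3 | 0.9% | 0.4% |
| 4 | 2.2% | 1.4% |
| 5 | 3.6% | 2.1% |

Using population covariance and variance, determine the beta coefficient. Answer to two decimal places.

r̄p = 1.5400%,  r̄m = 0.9800%
Cov = Σ(rp − r̄p)(rm − r̄m) / 5 = 1.3908
Var(rm) = Σ(rm − r̄m)² / 5 = 1.3456
β = Cov / Var = 1.3908 / 1.3456 = 1.0336

1.03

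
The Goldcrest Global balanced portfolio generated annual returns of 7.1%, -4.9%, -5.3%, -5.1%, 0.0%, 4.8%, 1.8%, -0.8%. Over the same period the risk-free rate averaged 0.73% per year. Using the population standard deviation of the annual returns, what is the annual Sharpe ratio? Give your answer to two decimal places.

r̄ = (7.1 − 4.9 − 5.3 − 5.1 + 0 + 4.8 + 1.8 − 0.8) / 8 = -2.40 / 8 = -0.3000%
Σ(r − r̄)² = 154.7200; population σ = √(154.7200/8) = 4.3977%
Sharpe = (r̄ − rf) / σ = (-0.3000 − 0.73) / 4.3977 = -1.0300 / 4.3977 = -0.2342

-0.23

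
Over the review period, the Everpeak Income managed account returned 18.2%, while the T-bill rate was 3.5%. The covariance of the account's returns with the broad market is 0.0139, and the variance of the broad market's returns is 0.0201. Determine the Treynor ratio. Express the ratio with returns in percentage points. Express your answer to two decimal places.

β = Cov / Var = 0.0139 / 0.0201 = 0.6915
Treynor = (Rp − Rf) / β = (18.2% − 3.5%) / 0.6915 = 14.70 / 0.6915 = 21.2581

21.26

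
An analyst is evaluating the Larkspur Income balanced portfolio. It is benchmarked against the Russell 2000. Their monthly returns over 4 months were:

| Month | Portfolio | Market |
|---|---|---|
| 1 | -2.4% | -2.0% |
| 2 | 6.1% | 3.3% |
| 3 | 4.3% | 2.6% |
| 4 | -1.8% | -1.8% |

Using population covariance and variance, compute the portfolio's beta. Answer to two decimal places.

r̄p = 1.5500%,  r̄m = 0.5250%
Cov = Σ(rp − r̄p)(rm − r̄m) / 4 = 9.0238
Var(rm) = Σ(rm − r̄m)² / 4 = 5.9469
β = Cov / Var = 9.0238 / 5.9469 = 1.5174

1.52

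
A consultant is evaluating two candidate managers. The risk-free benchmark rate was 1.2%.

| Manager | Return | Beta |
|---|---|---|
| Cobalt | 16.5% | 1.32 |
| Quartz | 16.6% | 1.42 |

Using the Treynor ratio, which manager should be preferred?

Cobalt

Cobalt: Treynor = (16.5% − 1.2%) / 1.32 = 11.591
Quartz: Treynor = (16.6% − 1.2%) / 1.42 = 10.845
Highest: Cobalt (11.591).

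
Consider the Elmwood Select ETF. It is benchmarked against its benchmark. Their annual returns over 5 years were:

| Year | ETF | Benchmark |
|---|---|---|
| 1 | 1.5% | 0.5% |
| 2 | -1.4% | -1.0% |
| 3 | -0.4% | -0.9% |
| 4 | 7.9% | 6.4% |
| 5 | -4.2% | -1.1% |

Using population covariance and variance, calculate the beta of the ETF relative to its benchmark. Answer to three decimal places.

1.336

r̄p = 0.6800%,  r̄m = 0.7800%
Cov = Σ(rp − r̄p)(rm − r̄m) / 5 = 11.0076
Var(rm) = Σ(rm − r̄m)² / 5 = 8.2376
β = Cov / Var = 11.0076 / 8.2376 = 1.3363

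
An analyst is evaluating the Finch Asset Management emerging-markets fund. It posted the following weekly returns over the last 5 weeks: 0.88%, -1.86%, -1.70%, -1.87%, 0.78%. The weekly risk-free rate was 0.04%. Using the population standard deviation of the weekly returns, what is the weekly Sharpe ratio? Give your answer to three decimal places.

-0.613

Mean return r̄ = -3.770 / 5 = -0.7540%
Σ(r − r̄)² = (0.88 − (-0.7540))² + (-1.86 − (-0.7540))² + (-1.7 − (-0.7540))² + … = 8.3867
population σ = √(8.3867 / 5) = √1.6773 = 1.2951%
Sharpe = (r̄ − rf) / σ = (-0.7540 − 0.04) / 1.2951 = -0.7940 / 1.2951 = -0.6131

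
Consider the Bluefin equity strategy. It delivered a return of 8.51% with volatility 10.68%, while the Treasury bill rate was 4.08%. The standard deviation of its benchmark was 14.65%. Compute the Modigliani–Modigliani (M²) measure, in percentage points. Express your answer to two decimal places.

Sharpe = (Rp − Rf) / σp = (8.51% − 4.08%) / 10.68% = 0.4148
M² = Rf + Sharpe × σm = 4.08% + 0.4148 × 14.65% = 10.1568%

10.16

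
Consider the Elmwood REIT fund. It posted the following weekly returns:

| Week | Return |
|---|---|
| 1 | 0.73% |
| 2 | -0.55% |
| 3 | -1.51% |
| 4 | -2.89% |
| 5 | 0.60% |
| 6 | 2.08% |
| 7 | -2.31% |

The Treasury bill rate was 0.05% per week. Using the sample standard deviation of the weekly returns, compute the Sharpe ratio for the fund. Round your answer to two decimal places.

μ = (0.73 − 0.55 − 1.51 − 2.89 + 0.6 + 2.08 − 2.31) / 7 = -3.850 / 7 = -0.5500%
Σ(r − μ)² = (0.73 − (-0.5500))² + (-0.55 − (-0.5500))² + (-1.51 − (-0.5500))² + … = 19.3726
sample σ = √(19.3726 / 6) = √3.2288 = 1.7969%
Sharpe = (μ − rf) / σ = (-0.5500 − 0.05) / 1.7969 = -0.6000 / 1.7969 = -0.3339

-0.33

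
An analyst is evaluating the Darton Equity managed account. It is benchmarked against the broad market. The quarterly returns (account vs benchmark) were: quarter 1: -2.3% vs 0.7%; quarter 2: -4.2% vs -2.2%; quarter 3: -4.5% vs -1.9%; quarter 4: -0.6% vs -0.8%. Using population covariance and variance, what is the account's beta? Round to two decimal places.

0.87

r̄p = -2.9000%,  r̄m = -1.0500%
Cov = Σ(rp − r̄p)(rm − r̄m) / 4 = 1.1200
Var(rm) = Σ(rm − r̄m)² / 4 = 1.2925
β = Cov / Var = 1.1200 / 1.2925 = 0.8665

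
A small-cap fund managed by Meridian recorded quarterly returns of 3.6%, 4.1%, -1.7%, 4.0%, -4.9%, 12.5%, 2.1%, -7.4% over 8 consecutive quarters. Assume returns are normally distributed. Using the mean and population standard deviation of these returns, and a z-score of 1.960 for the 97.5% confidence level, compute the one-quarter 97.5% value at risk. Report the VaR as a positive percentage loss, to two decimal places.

9.83

Mean return r̄ = 12.30 / 8 = 1.5375%
Σ(r − r̄)² = (3.6 − 1.5375)² + (4.1 − 1.5375)² + (-1.7 − 1.5375)² + … = 269.1788
population σ = √(269.1788 / 8) = √33.6474 = 5.8006%
VaR = −(r̄ − z·σ) = −(1.5375 − 1.960 × 5.8006) = −(-9.8317) = 9.8317%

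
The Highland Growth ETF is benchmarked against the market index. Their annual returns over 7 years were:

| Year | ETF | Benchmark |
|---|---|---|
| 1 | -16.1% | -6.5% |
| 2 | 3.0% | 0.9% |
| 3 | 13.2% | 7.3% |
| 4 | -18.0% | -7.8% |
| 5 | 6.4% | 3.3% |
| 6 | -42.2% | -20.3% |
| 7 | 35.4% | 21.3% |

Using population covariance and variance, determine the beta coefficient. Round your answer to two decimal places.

r̄p = -2.6143%,  r̄m = -0.2571%
Cov = Σ(rp − r̄p)(rm − r̄m) / 7 = 281.6006
Var(rm) = Σ(rm − r̄m)² / 7 = 147.6282
β = Cov / Var = 281.6006 / 147.6282 = 1.9075

1.91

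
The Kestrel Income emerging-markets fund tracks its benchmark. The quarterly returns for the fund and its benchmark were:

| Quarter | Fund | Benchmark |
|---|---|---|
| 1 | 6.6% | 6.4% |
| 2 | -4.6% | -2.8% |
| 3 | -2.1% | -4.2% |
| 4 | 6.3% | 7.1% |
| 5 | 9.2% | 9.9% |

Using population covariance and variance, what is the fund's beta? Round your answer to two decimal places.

r̄p = 3.0800%,  r̄m = 3.2800%
Cov = Σ(rp − r̄p)(rm − r̄m) / 5 = 29.8476
Var(rm) = Σ(rm − r̄m)² / 5 = 32.2136
β = Cov / Var = 29.8476 / 32.2136 = 0.9266

0.93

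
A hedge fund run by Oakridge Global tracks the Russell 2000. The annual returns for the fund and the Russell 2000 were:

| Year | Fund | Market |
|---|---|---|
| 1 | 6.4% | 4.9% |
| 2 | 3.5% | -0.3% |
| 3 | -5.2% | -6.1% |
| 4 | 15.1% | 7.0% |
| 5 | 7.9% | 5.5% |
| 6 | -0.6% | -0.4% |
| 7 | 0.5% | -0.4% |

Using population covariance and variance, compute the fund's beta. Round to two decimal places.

r̄p = 3.9429%,  r̄m = 1.4571%
Cov = Σ(rp − r̄p)(rm − r̄m) / 7 = 24.4290
Var(rm) = Σ(rm − r̄m)² / 7 = 18.0024
β = Cov / Var = 24.4290 / 18.0024 = 1.3570

1.36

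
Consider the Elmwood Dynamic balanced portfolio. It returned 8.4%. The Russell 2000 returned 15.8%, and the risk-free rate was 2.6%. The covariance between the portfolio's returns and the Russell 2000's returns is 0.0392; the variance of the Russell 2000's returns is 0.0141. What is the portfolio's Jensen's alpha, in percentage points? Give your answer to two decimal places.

-30.90

β = Cov / Var = 0.0392 / 0.0141 = 2.7801
E[R] = Rf + β(Rm − Rf) = 2.6% + 2.7801 × (15.8% − 2.6%) = 39.2973%
α = Rp − E[R] = 8.4% − 39.2973% = -30.8973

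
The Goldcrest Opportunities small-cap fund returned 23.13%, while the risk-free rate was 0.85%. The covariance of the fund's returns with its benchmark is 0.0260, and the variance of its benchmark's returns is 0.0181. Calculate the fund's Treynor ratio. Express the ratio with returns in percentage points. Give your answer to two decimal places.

β = Cov / Var = 0.0260 / 0.0181 = 1.4365
Treynor = (Rp − Rf) / β = (23.13% − 0.85%) / 1.4365 = 22.28 / 1.4365 = 15.5099

15.51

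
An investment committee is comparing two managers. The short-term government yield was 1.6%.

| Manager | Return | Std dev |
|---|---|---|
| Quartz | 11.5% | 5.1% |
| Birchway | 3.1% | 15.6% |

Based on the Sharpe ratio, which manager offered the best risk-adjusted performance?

Quartz

Quartz: Sharpe ratio = (11.5% − 1.6%) / 5.1% = 1.941
Birchway: Sharpe ratio = (3.1% − 1.6%) / 15.6% = 0.096
Highest: Quartz (1.941).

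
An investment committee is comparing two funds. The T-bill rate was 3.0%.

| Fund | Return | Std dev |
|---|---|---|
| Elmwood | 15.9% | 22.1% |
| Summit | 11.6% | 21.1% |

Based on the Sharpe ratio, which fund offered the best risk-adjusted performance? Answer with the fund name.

Elmwood: Sharpe ratio = (15.9% − 3.0%) / 22.1% = 0.584
Summit: Sharpe ratio = (11.6% − 3.0%) / 21.1% = 0.408
Highest: Elmwood (0.584).

Elmwood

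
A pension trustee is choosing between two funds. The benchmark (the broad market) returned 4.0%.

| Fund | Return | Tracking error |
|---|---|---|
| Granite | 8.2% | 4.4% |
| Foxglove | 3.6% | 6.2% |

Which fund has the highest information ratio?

Granite

Granite: IR = (8.2% − 4.0%) / 4.4% = 0.955
Foxglove: IR = (3.6% − 4.0%) / 6.2% = -0.065
Highest: Granite (0.955).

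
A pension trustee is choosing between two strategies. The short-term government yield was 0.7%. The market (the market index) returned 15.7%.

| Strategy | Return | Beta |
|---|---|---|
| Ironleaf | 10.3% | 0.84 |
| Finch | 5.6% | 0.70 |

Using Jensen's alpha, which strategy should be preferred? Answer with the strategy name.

Ironleaf: α = 10.3% − [0.7% + 0.84 × (15.7% − 0.7%)] = -3.000
Finch: α = 5.6% − [0.7% + 0.70 × (15.7% − 0.7%)] = -5.600
Highest: Ironleaf (-3.000).

Ironleaf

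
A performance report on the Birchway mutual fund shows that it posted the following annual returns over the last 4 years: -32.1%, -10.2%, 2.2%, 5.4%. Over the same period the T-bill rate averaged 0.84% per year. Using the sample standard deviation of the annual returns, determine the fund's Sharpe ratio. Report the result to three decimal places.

-0.560

r̄ = (-32.1 − 10.2 + 2.2 + 5.4) / 4 = -8.6750%
Σ(r − r̄)² = 867.4275; sample σ = √(867.4275/3) = 17.0042%
Sharpe = (r̄ − rf) / σ = (-8.6750 − 0.84) / 17.0042 = -9.5150 / 17.0042 = -0.5596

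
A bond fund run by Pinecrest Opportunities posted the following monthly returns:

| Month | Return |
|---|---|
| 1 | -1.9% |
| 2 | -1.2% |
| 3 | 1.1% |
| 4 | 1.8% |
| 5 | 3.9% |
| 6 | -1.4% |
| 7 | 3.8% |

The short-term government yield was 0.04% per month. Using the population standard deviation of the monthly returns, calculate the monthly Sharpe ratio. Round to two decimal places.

0.37

Mean return μ = 6.10 / 7 = 0.8714%
Population std dev = √[35.7943 / 7] = 2.2613%
Sharpe = (μ − rf) / σ = (0.8714 − 0.04) / 2.2613 = 0.8314 / 2.2613 = 0.3677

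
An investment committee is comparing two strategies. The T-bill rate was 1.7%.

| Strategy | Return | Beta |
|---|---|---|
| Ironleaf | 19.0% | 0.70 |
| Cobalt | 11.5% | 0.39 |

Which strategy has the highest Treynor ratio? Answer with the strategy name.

Ironleaf: Treynor = (19.0% − 1.7%) / 0.70 = 24.714
Cobalt: Treynor = (11.5% − 1.7%) / 0.39 = 25.128
Highest: Cobalt (25.128).

Cobalt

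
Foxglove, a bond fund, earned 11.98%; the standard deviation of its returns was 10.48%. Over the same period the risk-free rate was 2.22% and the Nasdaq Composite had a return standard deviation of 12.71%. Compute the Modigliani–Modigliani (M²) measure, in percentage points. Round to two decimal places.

14.06

Sharpe = (Rp − Rf) / σp = (11.98% − 2.22%) / 10.48% = 0.9313
M² = Rf + Sharpe × σm = 2.22% + 0.9313 × 12.71% = 14.0568%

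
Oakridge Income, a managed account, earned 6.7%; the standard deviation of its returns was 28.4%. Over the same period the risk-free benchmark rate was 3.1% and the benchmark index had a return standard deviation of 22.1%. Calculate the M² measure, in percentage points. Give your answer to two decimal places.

Sharpe = (Rp − Rf) / σp = (6.7% − 3.1%) / 28.4% = 0.1268
M² = Rf + Sharpe × σm = 3.1% + 0.1268 × 22.1% = 5.9023%

5.90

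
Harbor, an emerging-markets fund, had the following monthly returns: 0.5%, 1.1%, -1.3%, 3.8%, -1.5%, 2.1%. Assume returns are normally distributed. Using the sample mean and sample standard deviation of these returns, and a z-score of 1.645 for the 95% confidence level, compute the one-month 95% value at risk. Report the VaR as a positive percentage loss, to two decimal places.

2.55

μ = (0.5 + 1.1 − 1.3 + 3.8 − 1.5 + 2.1) / 6 = 0.7833%
Σ(r − μ)² = (0.5 − 0.7833)² + (1.1 − 0.7833)² + (-1.3 − 0.7833)² + … = 20.5683
σ = √[20.5683 / 5] = 2.0282%
VaR = −(μ − z·σ) = −(0.7833 − 1.645 × 2.0282) = −(-2.5531) = 2.5531%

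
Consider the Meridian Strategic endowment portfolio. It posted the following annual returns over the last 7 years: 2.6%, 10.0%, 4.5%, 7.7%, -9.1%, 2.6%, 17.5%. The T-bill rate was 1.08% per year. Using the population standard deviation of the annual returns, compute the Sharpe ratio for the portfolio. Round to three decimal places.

r̄ = (2.6 + 10 + 4.5 + 7.7 − 9.1 + 2.6 + 17.5) / 7 = 5.1143%
Σ(r − r̄)² = (2.6 − 5.1143)² + (10 − 5.1143)² + … = 399.0286
σ = √[399.0286 / 7] = 7.5501%
Sharpe = (r̄ − rf) / σ = (5.1143 − 1.08) / 7.5501 = 4.0343 / 7.5501 = 0.5343

0.534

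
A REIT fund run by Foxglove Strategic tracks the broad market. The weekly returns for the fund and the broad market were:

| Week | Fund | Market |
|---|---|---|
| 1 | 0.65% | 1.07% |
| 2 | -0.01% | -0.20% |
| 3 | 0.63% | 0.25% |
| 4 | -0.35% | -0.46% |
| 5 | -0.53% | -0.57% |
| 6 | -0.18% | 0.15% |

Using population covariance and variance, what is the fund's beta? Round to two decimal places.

0.71

r̄p = 0.0350%,  r̄m = 0.0400%
Cov = Σ(rp − r̄p)(rm − r̄m) / 6 = 0.2138
Var(rm) = Σ(rm − r̄m)² / 6 = 0.2995
β = Cov / Var = 0.2138 / 0.2995 = 0.7139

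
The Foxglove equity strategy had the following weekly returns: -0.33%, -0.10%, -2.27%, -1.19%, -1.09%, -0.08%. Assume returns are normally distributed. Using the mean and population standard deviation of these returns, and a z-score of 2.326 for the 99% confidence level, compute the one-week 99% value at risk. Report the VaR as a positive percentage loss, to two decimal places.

2.65

μ = (-0.33 − 0.1 − 2.27 − 1.19 − 1.09 − 0.08) / 6 = -0.8433%
Population std dev = √[3.6151 / 6] = 0.7762%
VaR = −(μ − z·σ) = −(-0.8433 − 2.326 × 0.7762) = −(-2.6487) = 2.6487%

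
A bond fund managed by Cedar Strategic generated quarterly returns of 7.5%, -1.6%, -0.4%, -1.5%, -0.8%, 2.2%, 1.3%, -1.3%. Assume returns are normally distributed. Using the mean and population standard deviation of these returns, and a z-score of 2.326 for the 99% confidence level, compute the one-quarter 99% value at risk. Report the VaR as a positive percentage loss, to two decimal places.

r̄ = (7.5 − 1.6 − 0.4 − 1.5 − 0.8 + 2.2 + 1.3 − 1.3) / 8 = 5.40 / 8 = 0.6750%
Σ(r − r̄)² = 66.4350; population σ = √(66.4350/8) = 2.8817%
VaR = −(r̄ − z·σ) = −(0.6750 − 2.326 × 2.8817) = −(-6.0278) = 6.0278%

6.03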